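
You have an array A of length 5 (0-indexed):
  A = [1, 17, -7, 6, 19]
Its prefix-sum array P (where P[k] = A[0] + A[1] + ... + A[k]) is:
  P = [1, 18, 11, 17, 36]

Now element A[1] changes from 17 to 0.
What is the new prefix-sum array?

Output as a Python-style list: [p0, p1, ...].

Change: A[1] 17 -> 0, delta = -17
P[k] for k < 1: unchanged (A[1] not included)
P[k] for k >= 1: shift by delta = -17
  P[0] = 1 + 0 = 1
  P[1] = 18 + -17 = 1
  P[2] = 11 + -17 = -6
  P[3] = 17 + -17 = 0
  P[4] = 36 + -17 = 19

Answer: [1, 1, -6, 0, 19]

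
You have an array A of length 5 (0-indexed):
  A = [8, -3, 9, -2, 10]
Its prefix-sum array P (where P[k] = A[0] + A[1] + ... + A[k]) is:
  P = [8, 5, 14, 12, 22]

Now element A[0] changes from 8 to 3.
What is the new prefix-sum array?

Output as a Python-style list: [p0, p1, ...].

Answer: [3, 0, 9, 7, 17]

Derivation:
Change: A[0] 8 -> 3, delta = -5
P[k] for k < 0: unchanged (A[0] not included)
P[k] for k >= 0: shift by delta = -5
  P[0] = 8 + -5 = 3
  P[1] = 5 + -5 = 0
  P[2] = 14 + -5 = 9
  P[3] = 12 + -5 = 7
  P[4] = 22 + -5 = 17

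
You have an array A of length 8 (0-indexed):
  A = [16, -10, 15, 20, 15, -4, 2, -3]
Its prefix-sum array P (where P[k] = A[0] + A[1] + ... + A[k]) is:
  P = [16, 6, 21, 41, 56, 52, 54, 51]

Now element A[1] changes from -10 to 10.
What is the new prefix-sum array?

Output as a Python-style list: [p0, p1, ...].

Answer: [16, 26, 41, 61, 76, 72, 74, 71]

Derivation:
Change: A[1] -10 -> 10, delta = 20
P[k] for k < 1: unchanged (A[1] not included)
P[k] for k >= 1: shift by delta = 20
  P[0] = 16 + 0 = 16
  P[1] = 6 + 20 = 26
  P[2] = 21 + 20 = 41
  P[3] = 41 + 20 = 61
  P[4] = 56 + 20 = 76
  P[5] = 52 + 20 = 72
  P[6] = 54 + 20 = 74
  P[7] = 51 + 20 = 71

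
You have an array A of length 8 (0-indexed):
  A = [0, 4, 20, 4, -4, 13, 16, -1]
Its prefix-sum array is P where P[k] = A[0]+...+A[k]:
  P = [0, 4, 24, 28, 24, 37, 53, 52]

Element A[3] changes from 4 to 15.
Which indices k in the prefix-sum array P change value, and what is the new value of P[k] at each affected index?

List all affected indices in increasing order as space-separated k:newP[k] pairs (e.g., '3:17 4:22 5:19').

Answer: 3:39 4:35 5:48 6:64 7:63

Derivation:
P[k] = A[0] + ... + A[k]
P[k] includes A[3] iff k >= 3
Affected indices: 3, 4, ..., 7; delta = 11
  P[3]: 28 + 11 = 39
  P[4]: 24 + 11 = 35
  P[5]: 37 + 11 = 48
  P[6]: 53 + 11 = 64
  P[7]: 52 + 11 = 63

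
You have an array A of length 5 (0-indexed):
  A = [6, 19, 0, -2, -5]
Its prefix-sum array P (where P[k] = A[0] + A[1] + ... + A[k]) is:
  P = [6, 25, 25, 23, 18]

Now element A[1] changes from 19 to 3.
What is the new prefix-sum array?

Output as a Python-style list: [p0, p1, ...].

Answer: [6, 9, 9, 7, 2]

Derivation:
Change: A[1] 19 -> 3, delta = -16
P[k] for k < 1: unchanged (A[1] not included)
P[k] for k >= 1: shift by delta = -16
  P[0] = 6 + 0 = 6
  P[1] = 25 + -16 = 9
  P[2] = 25 + -16 = 9
  P[3] = 23 + -16 = 7
  P[4] = 18 + -16 = 2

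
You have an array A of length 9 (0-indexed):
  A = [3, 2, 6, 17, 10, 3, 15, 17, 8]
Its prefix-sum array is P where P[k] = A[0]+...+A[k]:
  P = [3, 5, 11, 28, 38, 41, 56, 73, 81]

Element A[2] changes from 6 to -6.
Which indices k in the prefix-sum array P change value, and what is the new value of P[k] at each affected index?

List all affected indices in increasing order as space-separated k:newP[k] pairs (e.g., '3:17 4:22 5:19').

Answer: 2:-1 3:16 4:26 5:29 6:44 7:61 8:69

Derivation:
P[k] = A[0] + ... + A[k]
P[k] includes A[2] iff k >= 2
Affected indices: 2, 3, ..., 8; delta = -12
  P[2]: 11 + -12 = -1
  P[3]: 28 + -12 = 16
  P[4]: 38 + -12 = 26
  P[5]: 41 + -12 = 29
  P[6]: 56 + -12 = 44
  P[7]: 73 + -12 = 61
  P[8]: 81 + -12 = 69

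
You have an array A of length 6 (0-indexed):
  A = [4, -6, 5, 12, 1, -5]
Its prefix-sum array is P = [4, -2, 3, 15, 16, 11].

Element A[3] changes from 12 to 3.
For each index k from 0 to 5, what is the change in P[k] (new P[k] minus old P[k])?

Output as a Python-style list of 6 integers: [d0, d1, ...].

Element change: A[3] 12 -> 3, delta = -9
For k < 3: P[k] unchanged, delta_P[k] = 0
For k >= 3: P[k] shifts by exactly -9
Delta array: [0, 0, 0, -9, -9, -9]

Answer: [0, 0, 0, -9, -9, -9]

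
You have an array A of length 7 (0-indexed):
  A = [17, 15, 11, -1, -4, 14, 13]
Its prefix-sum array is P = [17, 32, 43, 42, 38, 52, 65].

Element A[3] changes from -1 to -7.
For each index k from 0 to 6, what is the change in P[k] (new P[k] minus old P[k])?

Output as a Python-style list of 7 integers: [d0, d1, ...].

Element change: A[3] -1 -> -7, delta = -6
For k < 3: P[k] unchanged, delta_P[k] = 0
For k >= 3: P[k] shifts by exactly -6
Delta array: [0, 0, 0, -6, -6, -6, -6]

Answer: [0, 0, 0, -6, -6, -6, -6]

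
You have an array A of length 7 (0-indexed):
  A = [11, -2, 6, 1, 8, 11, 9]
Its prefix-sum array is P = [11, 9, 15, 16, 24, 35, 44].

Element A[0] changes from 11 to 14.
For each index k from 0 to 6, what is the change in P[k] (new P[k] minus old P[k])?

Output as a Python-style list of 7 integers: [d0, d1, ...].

Element change: A[0] 11 -> 14, delta = 3
For k < 0: P[k] unchanged, delta_P[k] = 0
For k >= 0: P[k] shifts by exactly 3
Delta array: [3, 3, 3, 3, 3, 3, 3]

Answer: [3, 3, 3, 3, 3, 3, 3]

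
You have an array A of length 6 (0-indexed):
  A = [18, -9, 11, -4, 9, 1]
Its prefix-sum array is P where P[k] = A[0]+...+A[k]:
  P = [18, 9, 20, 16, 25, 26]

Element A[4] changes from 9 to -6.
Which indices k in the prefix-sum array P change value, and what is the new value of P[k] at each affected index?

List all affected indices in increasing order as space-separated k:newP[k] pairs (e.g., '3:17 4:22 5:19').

P[k] = A[0] + ... + A[k]
P[k] includes A[4] iff k >= 4
Affected indices: 4, 5, ..., 5; delta = -15
  P[4]: 25 + -15 = 10
  P[5]: 26 + -15 = 11

Answer: 4:10 5:11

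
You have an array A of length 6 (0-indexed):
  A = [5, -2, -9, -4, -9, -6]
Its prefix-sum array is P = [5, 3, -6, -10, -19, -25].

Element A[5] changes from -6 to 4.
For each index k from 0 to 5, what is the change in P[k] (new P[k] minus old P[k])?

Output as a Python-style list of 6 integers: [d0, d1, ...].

Answer: [0, 0, 0, 0, 0, 10]

Derivation:
Element change: A[5] -6 -> 4, delta = 10
For k < 5: P[k] unchanged, delta_P[k] = 0
For k >= 5: P[k] shifts by exactly 10
Delta array: [0, 0, 0, 0, 0, 10]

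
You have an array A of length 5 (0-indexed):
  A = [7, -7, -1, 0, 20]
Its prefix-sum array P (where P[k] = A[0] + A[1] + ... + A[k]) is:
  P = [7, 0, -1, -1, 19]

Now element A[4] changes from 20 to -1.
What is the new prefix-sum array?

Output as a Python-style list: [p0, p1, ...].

Change: A[4] 20 -> -1, delta = -21
P[k] for k < 4: unchanged (A[4] not included)
P[k] for k >= 4: shift by delta = -21
  P[0] = 7 + 0 = 7
  P[1] = 0 + 0 = 0
  P[2] = -1 + 0 = -1
  P[3] = -1 + 0 = -1
  P[4] = 19 + -21 = -2

Answer: [7, 0, -1, -1, -2]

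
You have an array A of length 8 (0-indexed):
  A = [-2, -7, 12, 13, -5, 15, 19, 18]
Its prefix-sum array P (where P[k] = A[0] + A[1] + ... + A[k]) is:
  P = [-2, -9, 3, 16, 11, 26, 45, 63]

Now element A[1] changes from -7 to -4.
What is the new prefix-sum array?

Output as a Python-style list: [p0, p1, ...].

Change: A[1] -7 -> -4, delta = 3
P[k] for k < 1: unchanged (A[1] not included)
P[k] for k >= 1: shift by delta = 3
  P[0] = -2 + 0 = -2
  P[1] = -9 + 3 = -6
  P[2] = 3 + 3 = 6
  P[3] = 16 + 3 = 19
  P[4] = 11 + 3 = 14
  P[5] = 26 + 3 = 29
  P[6] = 45 + 3 = 48
  P[7] = 63 + 3 = 66

Answer: [-2, -6, 6, 19, 14, 29, 48, 66]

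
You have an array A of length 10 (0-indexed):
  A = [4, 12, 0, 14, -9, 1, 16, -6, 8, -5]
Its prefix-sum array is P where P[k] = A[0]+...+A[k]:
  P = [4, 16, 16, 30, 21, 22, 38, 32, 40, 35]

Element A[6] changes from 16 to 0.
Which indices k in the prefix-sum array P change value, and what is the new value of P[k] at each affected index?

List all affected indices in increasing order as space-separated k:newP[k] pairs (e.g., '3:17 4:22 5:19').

Answer: 6:22 7:16 8:24 9:19

Derivation:
P[k] = A[0] + ... + A[k]
P[k] includes A[6] iff k >= 6
Affected indices: 6, 7, ..., 9; delta = -16
  P[6]: 38 + -16 = 22
  P[7]: 32 + -16 = 16
  P[8]: 40 + -16 = 24
  P[9]: 35 + -16 = 19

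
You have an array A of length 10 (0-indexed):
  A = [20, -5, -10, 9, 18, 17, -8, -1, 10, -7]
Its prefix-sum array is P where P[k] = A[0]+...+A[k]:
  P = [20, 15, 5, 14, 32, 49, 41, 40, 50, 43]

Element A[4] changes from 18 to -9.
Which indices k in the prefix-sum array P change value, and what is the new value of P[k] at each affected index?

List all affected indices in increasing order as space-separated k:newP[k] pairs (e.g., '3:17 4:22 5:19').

Answer: 4:5 5:22 6:14 7:13 8:23 9:16

Derivation:
P[k] = A[0] + ... + A[k]
P[k] includes A[4] iff k >= 4
Affected indices: 4, 5, ..., 9; delta = -27
  P[4]: 32 + -27 = 5
  P[5]: 49 + -27 = 22
  P[6]: 41 + -27 = 14
  P[7]: 40 + -27 = 13
  P[8]: 50 + -27 = 23
  P[9]: 43 + -27 = 16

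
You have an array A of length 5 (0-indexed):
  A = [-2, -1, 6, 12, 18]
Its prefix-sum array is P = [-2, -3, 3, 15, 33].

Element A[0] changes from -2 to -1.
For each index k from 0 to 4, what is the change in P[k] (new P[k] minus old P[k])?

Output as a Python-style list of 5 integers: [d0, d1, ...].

Element change: A[0] -2 -> -1, delta = 1
For k < 0: P[k] unchanged, delta_P[k] = 0
For k >= 0: P[k] shifts by exactly 1
Delta array: [1, 1, 1, 1, 1]

Answer: [1, 1, 1, 1, 1]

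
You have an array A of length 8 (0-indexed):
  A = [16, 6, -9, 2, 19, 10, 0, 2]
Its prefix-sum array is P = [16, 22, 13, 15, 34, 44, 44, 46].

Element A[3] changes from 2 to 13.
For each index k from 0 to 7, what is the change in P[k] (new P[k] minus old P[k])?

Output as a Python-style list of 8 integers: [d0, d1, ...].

Element change: A[3] 2 -> 13, delta = 11
For k < 3: P[k] unchanged, delta_P[k] = 0
For k >= 3: P[k] shifts by exactly 11
Delta array: [0, 0, 0, 11, 11, 11, 11, 11]

Answer: [0, 0, 0, 11, 11, 11, 11, 11]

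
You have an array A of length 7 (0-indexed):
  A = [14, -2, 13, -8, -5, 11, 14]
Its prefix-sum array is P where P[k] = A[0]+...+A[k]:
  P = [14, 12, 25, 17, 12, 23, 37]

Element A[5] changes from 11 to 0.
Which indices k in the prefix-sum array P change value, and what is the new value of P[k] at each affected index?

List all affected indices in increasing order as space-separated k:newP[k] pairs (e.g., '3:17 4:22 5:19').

P[k] = A[0] + ... + A[k]
P[k] includes A[5] iff k >= 5
Affected indices: 5, 6, ..., 6; delta = -11
  P[5]: 23 + -11 = 12
  P[6]: 37 + -11 = 26

Answer: 5:12 6:26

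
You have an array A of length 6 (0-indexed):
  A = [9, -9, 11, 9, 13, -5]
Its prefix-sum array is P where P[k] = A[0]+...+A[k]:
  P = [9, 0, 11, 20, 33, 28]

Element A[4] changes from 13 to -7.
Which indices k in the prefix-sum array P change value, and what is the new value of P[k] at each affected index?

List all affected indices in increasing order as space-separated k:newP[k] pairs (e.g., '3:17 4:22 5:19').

Answer: 4:13 5:8

Derivation:
P[k] = A[0] + ... + A[k]
P[k] includes A[4] iff k >= 4
Affected indices: 4, 5, ..., 5; delta = -20
  P[4]: 33 + -20 = 13
  P[5]: 28 + -20 = 8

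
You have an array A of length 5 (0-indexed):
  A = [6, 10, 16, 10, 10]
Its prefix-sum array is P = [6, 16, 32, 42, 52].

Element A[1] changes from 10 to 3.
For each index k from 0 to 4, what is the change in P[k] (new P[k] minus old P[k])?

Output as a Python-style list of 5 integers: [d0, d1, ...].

Answer: [0, -7, -7, -7, -7]

Derivation:
Element change: A[1] 10 -> 3, delta = -7
For k < 1: P[k] unchanged, delta_P[k] = 0
For k >= 1: P[k] shifts by exactly -7
Delta array: [0, -7, -7, -7, -7]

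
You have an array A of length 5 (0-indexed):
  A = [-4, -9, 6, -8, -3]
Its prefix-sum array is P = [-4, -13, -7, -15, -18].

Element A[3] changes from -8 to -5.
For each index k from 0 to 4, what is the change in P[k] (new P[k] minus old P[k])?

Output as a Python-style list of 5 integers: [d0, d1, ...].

Answer: [0, 0, 0, 3, 3]

Derivation:
Element change: A[3] -8 -> -5, delta = 3
For k < 3: P[k] unchanged, delta_P[k] = 0
For k >= 3: P[k] shifts by exactly 3
Delta array: [0, 0, 0, 3, 3]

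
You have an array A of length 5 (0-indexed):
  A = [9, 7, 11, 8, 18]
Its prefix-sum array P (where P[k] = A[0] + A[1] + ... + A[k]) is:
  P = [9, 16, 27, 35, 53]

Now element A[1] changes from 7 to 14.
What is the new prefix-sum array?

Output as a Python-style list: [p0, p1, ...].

Change: A[1] 7 -> 14, delta = 7
P[k] for k < 1: unchanged (A[1] not included)
P[k] for k >= 1: shift by delta = 7
  P[0] = 9 + 0 = 9
  P[1] = 16 + 7 = 23
  P[2] = 27 + 7 = 34
  P[3] = 35 + 7 = 42
  P[4] = 53 + 7 = 60

Answer: [9, 23, 34, 42, 60]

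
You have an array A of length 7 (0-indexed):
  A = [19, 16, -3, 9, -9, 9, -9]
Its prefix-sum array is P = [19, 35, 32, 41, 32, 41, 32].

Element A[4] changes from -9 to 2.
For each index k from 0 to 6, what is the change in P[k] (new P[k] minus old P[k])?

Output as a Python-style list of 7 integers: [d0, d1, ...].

Element change: A[4] -9 -> 2, delta = 11
For k < 4: P[k] unchanged, delta_P[k] = 0
For k >= 4: P[k] shifts by exactly 11
Delta array: [0, 0, 0, 0, 11, 11, 11]

Answer: [0, 0, 0, 0, 11, 11, 11]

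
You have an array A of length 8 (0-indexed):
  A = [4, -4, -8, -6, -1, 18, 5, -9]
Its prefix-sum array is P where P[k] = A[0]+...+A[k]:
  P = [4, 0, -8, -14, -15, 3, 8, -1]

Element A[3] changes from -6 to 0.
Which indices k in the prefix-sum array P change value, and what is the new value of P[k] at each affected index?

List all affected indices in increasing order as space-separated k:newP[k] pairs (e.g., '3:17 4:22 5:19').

Answer: 3:-8 4:-9 5:9 6:14 7:5

Derivation:
P[k] = A[0] + ... + A[k]
P[k] includes A[3] iff k >= 3
Affected indices: 3, 4, ..., 7; delta = 6
  P[3]: -14 + 6 = -8
  P[4]: -15 + 6 = -9
  P[5]: 3 + 6 = 9
  P[6]: 8 + 6 = 14
  P[7]: -1 + 6 = 5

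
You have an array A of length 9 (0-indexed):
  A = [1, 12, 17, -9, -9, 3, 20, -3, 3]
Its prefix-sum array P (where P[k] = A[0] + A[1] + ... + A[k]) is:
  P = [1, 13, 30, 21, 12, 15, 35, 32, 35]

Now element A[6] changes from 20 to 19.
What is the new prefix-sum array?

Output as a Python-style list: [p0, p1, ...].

Change: A[6] 20 -> 19, delta = -1
P[k] for k < 6: unchanged (A[6] not included)
P[k] for k >= 6: shift by delta = -1
  P[0] = 1 + 0 = 1
  P[1] = 13 + 0 = 13
  P[2] = 30 + 0 = 30
  P[3] = 21 + 0 = 21
  P[4] = 12 + 0 = 12
  P[5] = 15 + 0 = 15
  P[6] = 35 + -1 = 34
  P[7] = 32 + -1 = 31
  P[8] = 35 + -1 = 34

Answer: [1, 13, 30, 21, 12, 15, 34, 31, 34]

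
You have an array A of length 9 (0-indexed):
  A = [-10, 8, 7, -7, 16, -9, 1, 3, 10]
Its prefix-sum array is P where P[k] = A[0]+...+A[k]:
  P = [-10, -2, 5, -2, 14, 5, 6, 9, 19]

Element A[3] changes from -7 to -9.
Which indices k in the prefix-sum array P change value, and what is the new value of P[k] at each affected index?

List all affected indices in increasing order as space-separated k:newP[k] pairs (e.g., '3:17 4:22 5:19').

P[k] = A[0] + ... + A[k]
P[k] includes A[3] iff k >= 3
Affected indices: 3, 4, ..., 8; delta = -2
  P[3]: -2 + -2 = -4
  P[4]: 14 + -2 = 12
  P[5]: 5 + -2 = 3
  P[6]: 6 + -2 = 4
  P[7]: 9 + -2 = 7
  P[8]: 19 + -2 = 17

Answer: 3:-4 4:12 5:3 6:4 7:7 8:17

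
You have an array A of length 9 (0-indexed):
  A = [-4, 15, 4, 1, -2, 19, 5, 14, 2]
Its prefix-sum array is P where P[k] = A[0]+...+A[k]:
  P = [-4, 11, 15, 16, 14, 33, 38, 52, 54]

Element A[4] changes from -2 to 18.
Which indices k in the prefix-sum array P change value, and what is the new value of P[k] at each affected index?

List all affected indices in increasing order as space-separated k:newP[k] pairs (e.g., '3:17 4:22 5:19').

Answer: 4:34 5:53 6:58 7:72 8:74

Derivation:
P[k] = A[0] + ... + A[k]
P[k] includes A[4] iff k >= 4
Affected indices: 4, 5, ..., 8; delta = 20
  P[4]: 14 + 20 = 34
  P[5]: 33 + 20 = 53
  P[6]: 38 + 20 = 58
  P[7]: 52 + 20 = 72
  P[8]: 54 + 20 = 74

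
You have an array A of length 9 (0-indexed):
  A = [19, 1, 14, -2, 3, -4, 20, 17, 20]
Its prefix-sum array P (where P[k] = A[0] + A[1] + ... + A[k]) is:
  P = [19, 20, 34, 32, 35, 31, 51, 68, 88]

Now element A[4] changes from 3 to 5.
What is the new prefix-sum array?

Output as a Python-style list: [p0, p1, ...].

Answer: [19, 20, 34, 32, 37, 33, 53, 70, 90]

Derivation:
Change: A[4] 3 -> 5, delta = 2
P[k] for k < 4: unchanged (A[4] not included)
P[k] for k >= 4: shift by delta = 2
  P[0] = 19 + 0 = 19
  P[1] = 20 + 0 = 20
  P[2] = 34 + 0 = 34
  P[3] = 32 + 0 = 32
  P[4] = 35 + 2 = 37
  P[5] = 31 + 2 = 33
  P[6] = 51 + 2 = 53
  P[7] = 68 + 2 = 70
  P[8] = 88 + 2 = 90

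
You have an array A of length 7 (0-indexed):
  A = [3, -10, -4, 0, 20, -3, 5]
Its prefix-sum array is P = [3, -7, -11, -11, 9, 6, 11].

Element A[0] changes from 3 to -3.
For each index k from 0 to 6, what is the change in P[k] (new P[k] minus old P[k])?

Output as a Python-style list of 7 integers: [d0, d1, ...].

Element change: A[0] 3 -> -3, delta = -6
For k < 0: P[k] unchanged, delta_P[k] = 0
For k >= 0: P[k] shifts by exactly -6
Delta array: [-6, -6, -6, -6, -6, -6, -6]

Answer: [-6, -6, -6, -6, -6, -6, -6]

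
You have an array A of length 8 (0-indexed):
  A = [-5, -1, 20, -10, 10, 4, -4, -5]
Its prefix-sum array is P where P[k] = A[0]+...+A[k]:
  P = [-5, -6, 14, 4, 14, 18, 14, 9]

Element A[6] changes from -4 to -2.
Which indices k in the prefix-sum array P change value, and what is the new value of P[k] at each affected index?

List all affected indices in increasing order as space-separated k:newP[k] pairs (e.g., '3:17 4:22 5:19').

Answer: 6:16 7:11

Derivation:
P[k] = A[0] + ... + A[k]
P[k] includes A[6] iff k >= 6
Affected indices: 6, 7, ..., 7; delta = 2
  P[6]: 14 + 2 = 16
  P[7]: 9 + 2 = 11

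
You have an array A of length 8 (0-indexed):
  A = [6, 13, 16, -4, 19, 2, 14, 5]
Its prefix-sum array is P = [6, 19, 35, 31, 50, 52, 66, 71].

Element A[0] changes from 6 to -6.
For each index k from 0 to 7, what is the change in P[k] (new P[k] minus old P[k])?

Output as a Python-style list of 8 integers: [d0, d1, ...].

Element change: A[0] 6 -> -6, delta = -12
For k < 0: P[k] unchanged, delta_P[k] = 0
For k >= 0: P[k] shifts by exactly -12
Delta array: [-12, -12, -12, -12, -12, -12, -12, -12]

Answer: [-12, -12, -12, -12, -12, -12, -12, -12]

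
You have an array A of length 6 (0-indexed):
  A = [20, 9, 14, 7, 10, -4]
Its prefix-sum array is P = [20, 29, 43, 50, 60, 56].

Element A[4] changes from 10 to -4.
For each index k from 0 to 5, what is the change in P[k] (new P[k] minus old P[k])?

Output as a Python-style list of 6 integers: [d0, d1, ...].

Element change: A[4] 10 -> -4, delta = -14
For k < 4: P[k] unchanged, delta_P[k] = 0
For k >= 4: P[k] shifts by exactly -14
Delta array: [0, 0, 0, 0, -14, -14]

Answer: [0, 0, 0, 0, -14, -14]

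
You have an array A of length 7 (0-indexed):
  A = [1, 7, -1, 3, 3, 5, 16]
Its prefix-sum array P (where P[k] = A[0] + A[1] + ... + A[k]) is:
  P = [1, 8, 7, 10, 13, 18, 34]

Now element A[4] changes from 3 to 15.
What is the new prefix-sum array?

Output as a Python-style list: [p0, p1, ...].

Change: A[4] 3 -> 15, delta = 12
P[k] for k < 4: unchanged (A[4] not included)
P[k] for k >= 4: shift by delta = 12
  P[0] = 1 + 0 = 1
  P[1] = 8 + 0 = 8
  P[2] = 7 + 0 = 7
  P[3] = 10 + 0 = 10
  P[4] = 13 + 12 = 25
  P[5] = 18 + 12 = 30
  P[6] = 34 + 12 = 46

Answer: [1, 8, 7, 10, 25, 30, 46]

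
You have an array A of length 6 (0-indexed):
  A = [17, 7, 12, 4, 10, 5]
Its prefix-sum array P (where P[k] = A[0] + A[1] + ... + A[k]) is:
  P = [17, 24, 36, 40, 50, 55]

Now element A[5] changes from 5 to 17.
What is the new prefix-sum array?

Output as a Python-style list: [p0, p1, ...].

Answer: [17, 24, 36, 40, 50, 67]

Derivation:
Change: A[5] 5 -> 17, delta = 12
P[k] for k < 5: unchanged (A[5] not included)
P[k] for k >= 5: shift by delta = 12
  P[0] = 17 + 0 = 17
  P[1] = 24 + 0 = 24
  P[2] = 36 + 0 = 36
  P[3] = 40 + 0 = 40
  P[4] = 50 + 0 = 50
  P[5] = 55 + 12 = 67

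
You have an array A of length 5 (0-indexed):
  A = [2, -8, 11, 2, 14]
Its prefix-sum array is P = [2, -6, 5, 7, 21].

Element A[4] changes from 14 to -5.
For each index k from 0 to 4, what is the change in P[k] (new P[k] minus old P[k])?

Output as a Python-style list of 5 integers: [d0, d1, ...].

Answer: [0, 0, 0, 0, -19]

Derivation:
Element change: A[4] 14 -> -5, delta = -19
For k < 4: P[k] unchanged, delta_P[k] = 0
For k >= 4: P[k] shifts by exactly -19
Delta array: [0, 0, 0, 0, -19]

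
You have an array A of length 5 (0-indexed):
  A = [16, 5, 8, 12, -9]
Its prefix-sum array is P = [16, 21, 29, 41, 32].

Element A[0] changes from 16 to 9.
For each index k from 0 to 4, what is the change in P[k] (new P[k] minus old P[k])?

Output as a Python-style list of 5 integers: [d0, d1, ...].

Element change: A[0] 16 -> 9, delta = -7
For k < 0: P[k] unchanged, delta_P[k] = 0
For k >= 0: P[k] shifts by exactly -7
Delta array: [-7, -7, -7, -7, -7]

Answer: [-7, -7, -7, -7, -7]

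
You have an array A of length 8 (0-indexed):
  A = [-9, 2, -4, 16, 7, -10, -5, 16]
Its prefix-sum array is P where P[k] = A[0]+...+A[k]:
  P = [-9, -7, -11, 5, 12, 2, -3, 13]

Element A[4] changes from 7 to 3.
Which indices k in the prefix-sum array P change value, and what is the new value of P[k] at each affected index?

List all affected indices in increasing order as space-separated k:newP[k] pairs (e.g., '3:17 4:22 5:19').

Answer: 4:8 5:-2 6:-7 7:9

Derivation:
P[k] = A[0] + ... + A[k]
P[k] includes A[4] iff k >= 4
Affected indices: 4, 5, ..., 7; delta = -4
  P[4]: 12 + -4 = 8
  P[5]: 2 + -4 = -2
  P[6]: -3 + -4 = -7
  P[7]: 13 + -4 = 9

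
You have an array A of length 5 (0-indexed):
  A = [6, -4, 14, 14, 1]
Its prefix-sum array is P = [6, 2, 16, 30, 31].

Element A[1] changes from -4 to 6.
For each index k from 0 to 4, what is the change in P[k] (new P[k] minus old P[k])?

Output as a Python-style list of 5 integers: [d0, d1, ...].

Answer: [0, 10, 10, 10, 10]

Derivation:
Element change: A[1] -4 -> 6, delta = 10
For k < 1: P[k] unchanged, delta_P[k] = 0
For k >= 1: P[k] shifts by exactly 10
Delta array: [0, 10, 10, 10, 10]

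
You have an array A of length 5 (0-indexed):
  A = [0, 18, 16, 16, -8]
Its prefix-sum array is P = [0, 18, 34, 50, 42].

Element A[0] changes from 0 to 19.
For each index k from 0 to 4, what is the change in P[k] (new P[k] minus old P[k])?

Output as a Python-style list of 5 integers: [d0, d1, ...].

Element change: A[0] 0 -> 19, delta = 19
For k < 0: P[k] unchanged, delta_P[k] = 0
For k >= 0: P[k] shifts by exactly 19
Delta array: [19, 19, 19, 19, 19]

Answer: [19, 19, 19, 19, 19]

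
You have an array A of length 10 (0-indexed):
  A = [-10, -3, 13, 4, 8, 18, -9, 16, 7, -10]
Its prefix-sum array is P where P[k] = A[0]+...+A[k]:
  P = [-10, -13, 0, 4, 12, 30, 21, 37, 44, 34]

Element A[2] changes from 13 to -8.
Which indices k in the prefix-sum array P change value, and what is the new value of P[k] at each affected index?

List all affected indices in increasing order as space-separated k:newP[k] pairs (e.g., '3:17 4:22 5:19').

Answer: 2:-21 3:-17 4:-9 5:9 6:0 7:16 8:23 9:13

Derivation:
P[k] = A[0] + ... + A[k]
P[k] includes A[2] iff k >= 2
Affected indices: 2, 3, ..., 9; delta = -21
  P[2]: 0 + -21 = -21
  P[3]: 4 + -21 = -17
  P[4]: 12 + -21 = -9
  P[5]: 30 + -21 = 9
  P[6]: 21 + -21 = 0
  P[7]: 37 + -21 = 16
  P[8]: 44 + -21 = 23
  P[9]: 34 + -21 = 13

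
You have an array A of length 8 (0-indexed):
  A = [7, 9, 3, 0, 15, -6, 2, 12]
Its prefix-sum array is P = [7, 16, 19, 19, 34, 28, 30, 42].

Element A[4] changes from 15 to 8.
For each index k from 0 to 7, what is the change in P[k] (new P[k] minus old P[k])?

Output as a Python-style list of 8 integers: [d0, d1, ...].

Element change: A[4] 15 -> 8, delta = -7
For k < 4: P[k] unchanged, delta_P[k] = 0
For k >= 4: P[k] shifts by exactly -7
Delta array: [0, 0, 0, 0, -7, -7, -7, -7]

Answer: [0, 0, 0, 0, -7, -7, -7, -7]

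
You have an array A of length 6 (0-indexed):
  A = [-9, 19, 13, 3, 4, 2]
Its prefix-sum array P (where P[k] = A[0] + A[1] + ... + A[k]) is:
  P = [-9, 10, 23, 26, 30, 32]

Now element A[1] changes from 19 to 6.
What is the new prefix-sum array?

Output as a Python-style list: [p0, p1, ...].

Answer: [-9, -3, 10, 13, 17, 19]

Derivation:
Change: A[1] 19 -> 6, delta = -13
P[k] for k < 1: unchanged (A[1] not included)
P[k] for k >= 1: shift by delta = -13
  P[0] = -9 + 0 = -9
  P[1] = 10 + -13 = -3
  P[2] = 23 + -13 = 10
  P[3] = 26 + -13 = 13
  P[4] = 30 + -13 = 17
  P[5] = 32 + -13 = 19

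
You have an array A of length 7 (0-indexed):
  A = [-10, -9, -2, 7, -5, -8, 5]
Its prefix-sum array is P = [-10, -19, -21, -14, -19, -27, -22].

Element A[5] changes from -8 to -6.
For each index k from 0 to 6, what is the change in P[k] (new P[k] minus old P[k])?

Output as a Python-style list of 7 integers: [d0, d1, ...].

Element change: A[5] -8 -> -6, delta = 2
For k < 5: P[k] unchanged, delta_P[k] = 0
For k >= 5: P[k] shifts by exactly 2
Delta array: [0, 0, 0, 0, 0, 2, 2]

Answer: [0, 0, 0, 0, 0, 2, 2]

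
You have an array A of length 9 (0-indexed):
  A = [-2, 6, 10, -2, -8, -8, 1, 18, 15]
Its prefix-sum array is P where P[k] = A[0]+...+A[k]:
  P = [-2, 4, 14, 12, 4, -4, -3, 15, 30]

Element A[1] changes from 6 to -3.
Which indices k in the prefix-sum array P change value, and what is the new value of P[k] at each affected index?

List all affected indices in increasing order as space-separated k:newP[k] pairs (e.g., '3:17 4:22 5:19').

P[k] = A[0] + ... + A[k]
P[k] includes A[1] iff k >= 1
Affected indices: 1, 2, ..., 8; delta = -9
  P[1]: 4 + -9 = -5
  P[2]: 14 + -9 = 5
  P[3]: 12 + -9 = 3
  P[4]: 4 + -9 = -5
  P[5]: -4 + -9 = -13
  P[6]: -3 + -9 = -12
  P[7]: 15 + -9 = 6
  P[8]: 30 + -9 = 21

Answer: 1:-5 2:5 3:3 4:-5 5:-13 6:-12 7:6 8:21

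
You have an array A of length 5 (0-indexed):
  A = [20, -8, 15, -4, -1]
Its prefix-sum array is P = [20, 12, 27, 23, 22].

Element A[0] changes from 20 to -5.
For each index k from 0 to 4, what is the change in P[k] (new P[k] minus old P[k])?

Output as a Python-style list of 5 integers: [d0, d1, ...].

Element change: A[0] 20 -> -5, delta = -25
For k < 0: P[k] unchanged, delta_P[k] = 0
For k >= 0: P[k] shifts by exactly -25
Delta array: [-25, -25, -25, -25, -25]

Answer: [-25, -25, -25, -25, -25]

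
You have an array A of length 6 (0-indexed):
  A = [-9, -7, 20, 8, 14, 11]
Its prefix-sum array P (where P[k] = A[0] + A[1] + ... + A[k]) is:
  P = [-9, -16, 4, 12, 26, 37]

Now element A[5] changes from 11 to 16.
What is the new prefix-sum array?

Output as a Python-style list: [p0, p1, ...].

Change: A[5] 11 -> 16, delta = 5
P[k] for k < 5: unchanged (A[5] not included)
P[k] for k >= 5: shift by delta = 5
  P[0] = -9 + 0 = -9
  P[1] = -16 + 0 = -16
  P[2] = 4 + 0 = 4
  P[3] = 12 + 0 = 12
  P[4] = 26 + 0 = 26
  P[5] = 37 + 5 = 42

Answer: [-9, -16, 4, 12, 26, 42]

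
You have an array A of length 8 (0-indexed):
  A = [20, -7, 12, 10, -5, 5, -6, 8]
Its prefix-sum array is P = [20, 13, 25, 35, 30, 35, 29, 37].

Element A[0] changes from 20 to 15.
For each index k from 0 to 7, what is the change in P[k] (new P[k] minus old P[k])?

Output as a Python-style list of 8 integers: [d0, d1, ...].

Answer: [-5, -5, -5, -5, -5, -5, -5, -5]

Derivation:
Element change: A[0] 20 -> 15, delta = -5
For k < 0: P[k] unchanged, delta_P[k] = 0
For k >= 0: P[k] shifts by exactly -5
Delta array: [-5, -5, -5, -5, -5, -5, -5, -5]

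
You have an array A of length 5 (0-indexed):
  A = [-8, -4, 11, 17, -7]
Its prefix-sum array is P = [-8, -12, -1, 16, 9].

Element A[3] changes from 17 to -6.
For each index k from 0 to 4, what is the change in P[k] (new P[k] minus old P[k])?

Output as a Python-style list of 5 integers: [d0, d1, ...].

Element change: A[3] 17 -> -6, delta = -23
For k < 3: P[k] unchanged, delta_P[k] = 0
For k >= 3: P[k] shifts by exactly -23
Delta array: [0, 0, 0, -23, -23]

Answer: [0, 0, 0, -23, -23]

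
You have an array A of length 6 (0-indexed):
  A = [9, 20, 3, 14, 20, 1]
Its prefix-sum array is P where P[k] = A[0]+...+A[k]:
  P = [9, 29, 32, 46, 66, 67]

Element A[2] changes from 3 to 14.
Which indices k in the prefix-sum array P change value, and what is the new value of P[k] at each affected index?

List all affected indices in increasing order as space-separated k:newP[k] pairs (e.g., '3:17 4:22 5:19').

P[k] = A[0] + ... + A[k]
P[k] includes A[2] iff k >= 2
Affected indices: 2, 3, ..., 5; delta = 11
  P[2]: 32 + 11 = 43
  P[3]: 46 + 11 = 57
  P[4]: 66 + 11 = 77
  P[5]: 67 + 11 = 78

Answer: 2:43 3:57 4:77 5:78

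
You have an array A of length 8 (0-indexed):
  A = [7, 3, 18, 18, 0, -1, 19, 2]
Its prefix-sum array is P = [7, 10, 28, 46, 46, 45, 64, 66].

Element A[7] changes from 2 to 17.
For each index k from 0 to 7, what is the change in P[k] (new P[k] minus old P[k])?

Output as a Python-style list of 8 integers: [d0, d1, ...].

Element change: A[7] 2 -> 17, delta = 15
For k < 7: P[k] unchanged, delta_P[k] = 0
For k >= 7: P[k] shifts by exactly 15
Delta array: [0, 0, 0, 0, 0, 0, 0, 15]

Answer: [0, 0, 0, 0, 0, 0, 0, 15]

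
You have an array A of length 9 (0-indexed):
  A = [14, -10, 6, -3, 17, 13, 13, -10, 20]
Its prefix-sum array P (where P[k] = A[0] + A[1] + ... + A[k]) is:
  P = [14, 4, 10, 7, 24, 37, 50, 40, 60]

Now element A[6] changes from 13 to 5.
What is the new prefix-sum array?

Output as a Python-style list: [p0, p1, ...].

Answer: [14, 4, 10, 7, 24, 37, 42, 32, 52]

Derivation:
Change: A[6] 13 -> 5, delta = -8
P[k] for k < 6: unchanged (A[6] not included)
P[k] for k >= 6: shift by delta = -8
  P[0] = 14 + 0 = 14
  P[1] = 4 + 0 = 4
  P[2] = 10 + 0 = 10
  P[3] = 7 + 0 = 7
  P[4] = 24 + 0 = 24
  P[5] = 37 + 0 = 37
  P[6] = 50 + -8 = 42
  P[7] = 40 + -8 = 32
  P[8] = 60 + -8 = 52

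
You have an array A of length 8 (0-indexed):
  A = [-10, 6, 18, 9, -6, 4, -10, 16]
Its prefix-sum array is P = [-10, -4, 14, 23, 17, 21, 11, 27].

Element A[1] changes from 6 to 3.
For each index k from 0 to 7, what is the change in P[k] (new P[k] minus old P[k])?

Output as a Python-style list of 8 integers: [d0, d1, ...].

Answer: [0, -3, -3, -3, -3, -3, -3, -3]

Derivation:
Element change: A[1] 6 -> 3, delta = -3
For k < 1: P[k] unchanged, delta_P[k] = 0
For k >= 1: P[k] shifts by exactly -3
Delta array: [0, -3, -3, -3, -3, -3, -3, -3]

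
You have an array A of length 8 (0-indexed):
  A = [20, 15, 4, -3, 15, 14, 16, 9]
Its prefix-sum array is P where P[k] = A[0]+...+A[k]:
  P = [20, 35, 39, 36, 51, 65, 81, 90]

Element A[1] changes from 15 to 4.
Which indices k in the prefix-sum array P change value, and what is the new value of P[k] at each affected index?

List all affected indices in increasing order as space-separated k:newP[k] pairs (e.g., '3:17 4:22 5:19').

P[k] = A[0] + ... + A[k]
P[k] includes A[1] iff k >= 1
Affected indices: 1, 2, ..., 7; delta = -11
  P[1]: 35 + -11 = 24
  P[2]: 39 + -11 = 28
  P[3]: 36 + -11 = 25
  P[4]: 51 + -11 = 40
  P[5]: 65 + -11 = 54
  P[6]: 81 + -11 = 70
  P[7]: 90 + -11 = 79

Answer: 1:24 2:28 3:25 4:40 5:54 6:70 7:79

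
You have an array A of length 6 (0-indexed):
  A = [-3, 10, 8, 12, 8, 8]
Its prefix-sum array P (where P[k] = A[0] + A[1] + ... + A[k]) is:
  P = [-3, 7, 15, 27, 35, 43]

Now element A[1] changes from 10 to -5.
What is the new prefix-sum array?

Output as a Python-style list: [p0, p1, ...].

Answer: [-3, -8, 0, 12, 20, 28]

Derivation:
Change: A[1] 10 -> -5, delta = -15
P[k] for k < 1: unchanged (A[1] not included)
P[k] for k >= 1: shift by delta = -15
  P[0] = -3 + 0 = -3
  P[1] = 7 + -15 = -8
  P[2] = 15 + -15 = 0
  P[3] = 27 + -15 = 12
  P[4] = 35 + -15 = 20
  P[5] = 43 + -15 = 28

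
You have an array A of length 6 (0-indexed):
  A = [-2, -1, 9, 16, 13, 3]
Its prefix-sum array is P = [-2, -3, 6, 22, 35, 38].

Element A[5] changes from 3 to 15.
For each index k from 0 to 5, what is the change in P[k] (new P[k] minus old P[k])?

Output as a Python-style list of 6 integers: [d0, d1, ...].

Answer: [0, 0, 0, 0, 0, 12]

Derivation:
Element change: A[5] 3 -> 15, delta = 12
For k < 5: P[k] unchanged, delta_P[k] = 0
For k >= 5: P[k] shifts by exactly 12
Delta array: [0, 0, 0, 0, 0, 12]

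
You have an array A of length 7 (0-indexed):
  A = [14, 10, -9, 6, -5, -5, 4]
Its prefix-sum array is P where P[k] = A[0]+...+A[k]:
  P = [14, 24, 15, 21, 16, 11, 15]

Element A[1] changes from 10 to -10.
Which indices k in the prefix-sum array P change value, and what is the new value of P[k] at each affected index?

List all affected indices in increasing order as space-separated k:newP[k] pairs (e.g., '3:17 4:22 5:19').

Answer: 1:4 2:-5 3:1 4:-4 5:-9 6:-5

Derivation:
P[k] = A[0] + ... + A[k]
P[k] includes A[1] iff k >= 1
Affected indices: 1, 2, ..., 6; delta = -20
  P[1]: 24 + -20 = 4
  P[2]: 15 + -20 = -5
  P[3]: 21 + -20 = 1
  P[4]: 16 + -20 = -4
  P[5]: 11 + -20 = -9
  P[6]: 15 + -20 = -5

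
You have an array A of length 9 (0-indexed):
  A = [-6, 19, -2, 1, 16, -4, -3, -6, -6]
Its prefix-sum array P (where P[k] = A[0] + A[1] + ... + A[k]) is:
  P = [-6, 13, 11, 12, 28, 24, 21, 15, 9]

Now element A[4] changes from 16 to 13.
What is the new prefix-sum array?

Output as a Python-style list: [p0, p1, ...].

Answer: [-6, 13, 11, 12, 25, 21, 18, 12, 6]

Derivation:
Change: A[4] 16 -> 13, delta = -3
P[k] for k < 4: unchanged (A[4] not included)
P[k] for k >= 4: shift by delta = -3
  P[0] = -6 + 0 = -6
  P[1] = 13 + 0 = 13
  P[2] = 11 + 0 = 11
  P[3] = 12 + 0 = 12
  P[4] = 28 + -3 = 25
  P[5] = 24 + -3 = 21
  P[6] = 21 + -3 = 18
  P[7] = 15 + -3 = 12
  P[8] = 9 + -3 = 6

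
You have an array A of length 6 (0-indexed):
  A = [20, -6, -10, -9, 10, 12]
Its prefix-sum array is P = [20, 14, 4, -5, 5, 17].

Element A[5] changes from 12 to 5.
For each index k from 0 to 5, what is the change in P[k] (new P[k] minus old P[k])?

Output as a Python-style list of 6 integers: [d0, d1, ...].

Element change: A[5] 12 -> 5, delta = -7
For k < 5: P[k] unchanged, delta_P[k] = 0
For k >= 5: P[k] shifts by exactly -7
Delta array: [0, 0, 0, 0, 0, -7]

Answer: [0, 0, 0, 0, 0, -7]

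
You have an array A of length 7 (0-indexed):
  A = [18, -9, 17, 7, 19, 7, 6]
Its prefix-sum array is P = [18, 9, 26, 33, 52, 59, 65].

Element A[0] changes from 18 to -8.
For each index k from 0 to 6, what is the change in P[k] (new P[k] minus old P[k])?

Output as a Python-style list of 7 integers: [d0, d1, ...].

Answer: [-26, -26, -26, -26, -26, -26, -26]

Derivation:
Element change: A[0] 18 -> -8, delta = -26
For k < 0: P[k] unchanged, delta_P[k] = 0
For k >= 0: P[k] shifts by exactly -26
Delta array: [-26, -26, -26, -26, -26, -26, -26]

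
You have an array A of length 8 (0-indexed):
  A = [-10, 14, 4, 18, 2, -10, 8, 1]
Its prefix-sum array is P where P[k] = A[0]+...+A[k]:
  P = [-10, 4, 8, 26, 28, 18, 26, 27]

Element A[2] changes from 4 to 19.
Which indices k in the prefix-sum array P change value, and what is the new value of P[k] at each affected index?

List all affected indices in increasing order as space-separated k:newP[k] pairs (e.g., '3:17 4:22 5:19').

Answer: 2:23 3:41 4:43 5:33 6:41 7:42

Derivation:
P[k] = A[0] + ... + A[k]
P[k] includes A[2] iff k >= 2
Affected indices: 2, 3, ..., 7; delta = 15
  P[2]: 8 + 15 = 23
  P[3]: 26 + 15 = 41
  P[4]: 28 + 15 = 43
  P[5]: 18 + 15 = 33
  P[6]: 26 + 15 = 41
  P[7]: 27 + 15 = 42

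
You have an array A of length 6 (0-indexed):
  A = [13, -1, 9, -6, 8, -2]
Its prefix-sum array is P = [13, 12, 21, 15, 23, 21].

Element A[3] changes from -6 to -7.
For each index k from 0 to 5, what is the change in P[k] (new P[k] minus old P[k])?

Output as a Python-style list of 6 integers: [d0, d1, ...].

Answer: [0, 0, 0, -1, -1, -1]

Derivation:
Element change: A[3] -6 -> -7, delta = -1
For k < 3: P[k] unchanged, delta_P[k] = 0
For k >= 3: P[k] shifts by exactly -1
Delta array: [0, 0, 0, -1, -1, -1]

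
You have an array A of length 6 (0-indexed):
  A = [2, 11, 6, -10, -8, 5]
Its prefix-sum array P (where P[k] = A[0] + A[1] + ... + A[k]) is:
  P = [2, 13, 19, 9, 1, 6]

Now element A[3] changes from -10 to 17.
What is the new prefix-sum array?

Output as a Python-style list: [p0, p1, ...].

Change: A[3] -10 -> 17, delta = 27
P[k] for k < 3: unchanged (A[3] not included)
P[k] for k >= 3: shift by delta = 27
  P[0] = 2 + 0 = 2
  P[1] = 13 + 0 = 13
  P[2] = 19 + 0 = 19
  P[3] = 9 + 27 = 36
  P[4] = 1 + 27 = 28
  P[5] = 6 + 27 = 33

Answer: [2, 13, 19, 36, 28, 33]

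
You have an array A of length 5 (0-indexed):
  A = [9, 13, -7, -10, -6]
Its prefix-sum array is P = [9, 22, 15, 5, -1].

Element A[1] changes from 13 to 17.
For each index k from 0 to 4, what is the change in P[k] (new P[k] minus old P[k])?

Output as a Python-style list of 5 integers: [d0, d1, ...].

Element change: A[1] 13 -> 17, delta = 4
For k < 1: P[k] unchanged, delta_P[k] = 0
For k >= 1: P[k] shifts by exactly 4
Delta array: [0, 4, 4, 4, 4]

Answer: [0, 4, 4, 4, 4]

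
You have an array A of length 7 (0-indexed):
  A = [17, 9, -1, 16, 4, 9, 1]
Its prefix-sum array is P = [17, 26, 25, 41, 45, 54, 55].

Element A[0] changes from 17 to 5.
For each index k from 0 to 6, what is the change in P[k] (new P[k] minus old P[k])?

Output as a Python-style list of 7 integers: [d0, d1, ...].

Answer: [-12, -12, -12, -12, -12, -12, -12]

Derivation:
Element change: A[0] 17 -> 5, delta = -12
For k < 0: P[k] unchanged, delta_P[k] = 0
For k >= 0: P[k] shifts by exactly -12
Delta array: [-12, -12, -12, -12, -12, -12, -12]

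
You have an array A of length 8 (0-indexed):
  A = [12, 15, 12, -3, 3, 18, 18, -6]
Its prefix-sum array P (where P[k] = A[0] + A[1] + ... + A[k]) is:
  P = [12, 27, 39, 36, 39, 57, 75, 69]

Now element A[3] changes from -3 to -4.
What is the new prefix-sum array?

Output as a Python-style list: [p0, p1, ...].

Answer: [12, 27, 39, 35, 38, 56, 74, 68]

Derivation:
Change: A[3] -3 -> -4, delta = -1
P[k] for k < 3: unchanged (A[3] not included)
P[k] for k >= 3: shift by delta = -1
  P[0] = 12 + 0 = 12
  P[1] = 27 + 0 = 27
  P[2] = 39 + 0 = 39
  P[3] = 36 + -1 = 35
  P[4] = 39 + -1 = 38
  P[5] = 57 + -1 = 56
  P[6] = 75 + -1 = 74
  P[7] = 69 + -1 = 68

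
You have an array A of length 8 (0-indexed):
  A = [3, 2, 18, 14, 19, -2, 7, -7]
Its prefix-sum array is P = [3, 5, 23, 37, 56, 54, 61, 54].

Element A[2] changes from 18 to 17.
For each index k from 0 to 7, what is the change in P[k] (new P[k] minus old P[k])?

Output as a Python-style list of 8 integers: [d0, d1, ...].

Element change: A[2] 18 -> 17, delta = -1
For k < 2: P[k] unchanged, delta_P[k] = 0
For k >= 2: P[k] shifts by exactly -1
Delta array: [0, 0, -1, -1, -1, -1, -1, -1]

Answer: [0, 0, -1, -1, -1, -1, -1, -1]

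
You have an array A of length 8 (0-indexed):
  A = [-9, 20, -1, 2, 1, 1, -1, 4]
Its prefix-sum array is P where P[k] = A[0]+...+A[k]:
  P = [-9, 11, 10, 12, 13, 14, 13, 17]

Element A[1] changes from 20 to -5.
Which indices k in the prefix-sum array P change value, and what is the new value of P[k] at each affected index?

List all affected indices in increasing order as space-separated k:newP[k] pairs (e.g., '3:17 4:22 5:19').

P[k] = A[0] + ... + A[k]
P[k] includes A[1] iff k >= 1
Affected indices: 1, 2, ..., 7; delta = -25
  P[1]: 11 + -25 = -14
  P[2]: 10 + -25 = -15
  P[3]: 12 + -25 = -13
  P[4]: 13 + -25 = -12
  P[5]: 14 + -25 = -11
  P[6]: 13 + -25 = -12
  P[7]: 17 + -25 = -8

Answer: 1:-14 2:-15 3:-13 4:-12 5:-11 6:-12 7:-8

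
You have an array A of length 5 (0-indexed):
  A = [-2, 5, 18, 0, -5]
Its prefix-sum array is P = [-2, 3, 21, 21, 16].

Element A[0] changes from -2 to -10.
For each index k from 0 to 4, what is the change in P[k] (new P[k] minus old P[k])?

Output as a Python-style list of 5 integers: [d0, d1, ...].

Answer: [-8, -8, -8, -8, -8]

Derivation:
Element change: A[0] -2 -> -10, delta = -8
For k < 0: P[k] unchanged, delta_P[k] = 0
For k >= 0: P[k] shifts by exactly -8
Delta array: [-8, -8, -8, -8, -8]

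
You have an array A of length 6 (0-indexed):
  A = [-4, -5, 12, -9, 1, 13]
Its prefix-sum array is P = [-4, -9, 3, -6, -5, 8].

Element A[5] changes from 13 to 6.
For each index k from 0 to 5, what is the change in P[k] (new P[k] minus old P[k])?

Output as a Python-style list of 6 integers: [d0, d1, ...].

Answer: [0, 0, 0, 0, 0, -7]

Derivation:
Element change: A[5] 13 -> 6, delta = -7
For k < 5: P[k] unchanged, delta_P[k] = 0
For k >= 5: P[k] shifts by exactly -7
Delta array: [0, 0, 0, 0, 0, -7]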